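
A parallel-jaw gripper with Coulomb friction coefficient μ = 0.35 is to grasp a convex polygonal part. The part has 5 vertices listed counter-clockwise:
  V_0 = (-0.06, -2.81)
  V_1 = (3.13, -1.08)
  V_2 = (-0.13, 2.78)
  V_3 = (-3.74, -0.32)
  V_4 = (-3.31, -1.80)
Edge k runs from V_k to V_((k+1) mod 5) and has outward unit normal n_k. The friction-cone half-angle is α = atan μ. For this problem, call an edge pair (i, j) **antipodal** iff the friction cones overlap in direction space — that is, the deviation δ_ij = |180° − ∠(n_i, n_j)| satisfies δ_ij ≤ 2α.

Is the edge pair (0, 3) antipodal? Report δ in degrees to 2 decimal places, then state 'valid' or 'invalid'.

α = atan 0.35 = 19.29°;  2α = 38.58°
edge 0: e_0 = (+3.19, +1.73);  n_0 = (+0.4767, -0.8791)
edge 3: e_3 = (+0.43, -1.48);  n_3 = (-0.9603, -0.2790)
∠(n_0, n_3) = 102.27°
δ = |180° − 102.27°| = 77.73°
77.73° > 2α = 38.58°  →  invalid

δ = 77.73°, invalid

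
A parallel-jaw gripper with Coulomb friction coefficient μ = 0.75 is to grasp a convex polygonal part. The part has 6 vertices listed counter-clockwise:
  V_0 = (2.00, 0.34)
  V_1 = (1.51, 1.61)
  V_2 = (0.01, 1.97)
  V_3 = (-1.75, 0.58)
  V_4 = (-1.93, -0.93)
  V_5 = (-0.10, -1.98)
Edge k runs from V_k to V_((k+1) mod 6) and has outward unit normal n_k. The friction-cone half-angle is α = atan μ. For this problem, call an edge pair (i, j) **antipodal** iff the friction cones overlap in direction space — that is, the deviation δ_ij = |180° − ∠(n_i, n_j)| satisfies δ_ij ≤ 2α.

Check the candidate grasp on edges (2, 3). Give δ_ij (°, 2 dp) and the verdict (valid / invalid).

α = atan 0.75 = 36.87°;  2α = 73.74°
edge 2: e_2 = (-1.76, -1.39);  n_2 = (-0.6198, +0.7848)
edge 3: e_3 = (-0.18, -1.51);  n_3 = (-0.9930, +0.1184)
∠(n_2, n_3) = 44.90°
δ = |180° − 44.90°| = 135.10°
135.10° > 2α = 73.74°  →  invalid

δ = 135.10°, invalid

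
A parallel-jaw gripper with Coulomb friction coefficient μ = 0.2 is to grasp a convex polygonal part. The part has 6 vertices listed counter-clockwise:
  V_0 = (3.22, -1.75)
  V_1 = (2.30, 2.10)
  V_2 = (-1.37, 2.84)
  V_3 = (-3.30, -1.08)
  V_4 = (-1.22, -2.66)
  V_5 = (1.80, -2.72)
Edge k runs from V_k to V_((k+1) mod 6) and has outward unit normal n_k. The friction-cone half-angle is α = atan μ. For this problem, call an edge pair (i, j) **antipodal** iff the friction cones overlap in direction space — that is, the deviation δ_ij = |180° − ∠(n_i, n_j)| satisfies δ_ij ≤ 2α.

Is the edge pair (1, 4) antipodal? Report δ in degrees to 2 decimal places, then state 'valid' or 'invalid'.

α = atan 0.2 = 11.31°;  2α = 22.62°
edge 1: e_1 = (-3.67, +0.74);  n_1 = (+0.1977, +0.9803)
edge 4: e_4 = (+3.02, -0.06);  n_4 = (-0.0199, -0.9998)
∠(n_1, n_4) = 169.74°
δ = |180° − 169.74°| = 10.26°
10.26° ≤ 2α = 22.62°  →  valid

δ = 10.26°, valid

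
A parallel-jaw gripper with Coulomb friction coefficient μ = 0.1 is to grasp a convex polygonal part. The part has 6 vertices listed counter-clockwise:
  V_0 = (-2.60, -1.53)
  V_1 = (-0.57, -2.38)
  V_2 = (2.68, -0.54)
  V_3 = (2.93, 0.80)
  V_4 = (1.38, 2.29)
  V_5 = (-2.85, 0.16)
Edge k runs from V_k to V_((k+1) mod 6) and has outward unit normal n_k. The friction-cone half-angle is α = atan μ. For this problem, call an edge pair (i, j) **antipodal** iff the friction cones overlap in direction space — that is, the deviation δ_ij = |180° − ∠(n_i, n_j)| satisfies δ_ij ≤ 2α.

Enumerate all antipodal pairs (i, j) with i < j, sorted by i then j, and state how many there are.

α = atan 0.1 = 5.71°;  2α = 11.42°
n_0 = (-0.3862, -0.9224)
n_1 = (+0.4927, -0.8702)
n_2 = (+0.9830, -0.1834)
n_3 = (+0.6930, +0.7209)
n_4 = (-0.4497, +0.8932)
n_5 = (-0.9892, -0.1463)
  (0,1): δ = 127.76°  ·
  (0,2): δ = 77.85°  ·
  (0,3): δ = 21.15°  ·
  (0,4): δ = 49.45°  ·
  (0,5): δ = 121.13°  ·
  (1,2): δ = 130.08°  ·
  (1,3): δ = 73.39°  ·
  (1,4): δ = 2.79°  ✓
  (1,5): δ = 68.90°  ·
  (2,3): δ = 123.30°  ·
  (2,4): δ = 52.70°  ·
  (2,5): δ = 18.98°  ·
  (3,4): δ = 109.40°  ·
  (3,5): δ = 37.72°  ·
  (4,5): δ = 108.31°  ·
antipodal pairs: 1

count = 1; pairs: (1,4)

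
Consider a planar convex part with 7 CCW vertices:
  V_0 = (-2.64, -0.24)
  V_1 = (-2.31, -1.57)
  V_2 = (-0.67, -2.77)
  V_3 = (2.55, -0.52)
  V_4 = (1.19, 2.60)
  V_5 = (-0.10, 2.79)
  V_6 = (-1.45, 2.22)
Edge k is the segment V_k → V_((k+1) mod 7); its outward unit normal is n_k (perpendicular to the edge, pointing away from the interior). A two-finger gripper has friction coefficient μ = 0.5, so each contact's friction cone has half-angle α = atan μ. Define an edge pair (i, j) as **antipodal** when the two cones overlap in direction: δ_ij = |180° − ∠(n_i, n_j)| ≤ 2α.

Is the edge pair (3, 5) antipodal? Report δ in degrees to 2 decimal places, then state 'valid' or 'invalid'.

α = atan 0.5 = 26.57°;  2α = 53.13°
edge 3: e_3 = (-1.36, +3.12);  n_3 = (+0.9167, +0.3996)
edge 5: e_5 = (-1.35, -0.57);  n_5 = (-0.3890, +0.9212)
∠(n_3, n_5) = 89.34°
δ = |180° − 89.34°| = 90.66°
90.66° > 2α = 53.13°  →  invalid

δ = 90.66°, invalid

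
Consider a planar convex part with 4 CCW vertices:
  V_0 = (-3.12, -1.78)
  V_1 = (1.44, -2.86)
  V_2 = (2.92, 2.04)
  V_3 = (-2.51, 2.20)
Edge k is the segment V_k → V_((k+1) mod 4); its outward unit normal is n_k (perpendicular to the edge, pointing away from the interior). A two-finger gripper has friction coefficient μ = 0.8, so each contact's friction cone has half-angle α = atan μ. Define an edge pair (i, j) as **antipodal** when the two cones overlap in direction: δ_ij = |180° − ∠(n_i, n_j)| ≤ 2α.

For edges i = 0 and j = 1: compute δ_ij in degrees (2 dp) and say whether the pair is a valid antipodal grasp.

δ = 93.48°, invalid

α = atan 0.8 = 38.66°;  2α = 77.32°
edge 0: e_0 = (+4.56, -1.08);  n_0 = (-0.2305, -0.9731)
edge 1: e_1 = (+1.48, +4.90);  n_1 = (+0.9573, -0.2891)
∠(n_0, n_1) = 86.52°
δ = |180° − 86.52°| = 93.48°
93.48° > 2α = 77.32°  →  invalid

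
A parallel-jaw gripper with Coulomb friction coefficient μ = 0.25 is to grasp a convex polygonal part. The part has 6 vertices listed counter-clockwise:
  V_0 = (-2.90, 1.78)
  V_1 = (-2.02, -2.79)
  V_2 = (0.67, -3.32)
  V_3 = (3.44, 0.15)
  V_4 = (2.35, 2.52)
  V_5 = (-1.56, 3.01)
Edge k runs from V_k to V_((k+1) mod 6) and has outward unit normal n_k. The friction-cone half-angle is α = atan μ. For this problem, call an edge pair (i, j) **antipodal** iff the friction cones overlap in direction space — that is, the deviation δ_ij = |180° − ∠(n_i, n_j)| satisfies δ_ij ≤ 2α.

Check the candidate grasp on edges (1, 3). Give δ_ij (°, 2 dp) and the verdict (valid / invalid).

δ = 54.16°, invalid

α = atan 0.25 = 14.04°;  2α = 28.07°
edge 1: e_1 = (+2.69, -0.53);  n_1 = (-0.1933, -0.9811)
edge 3: e_3 = (-1.09, +2.37);  n_3 = (+0.9085, +0.4178)
∠(n_1, n_3) = 125.84°
δ = |180° − 125.84°| = 54.16°
54.16° > 2α = 28.07°  →  invalid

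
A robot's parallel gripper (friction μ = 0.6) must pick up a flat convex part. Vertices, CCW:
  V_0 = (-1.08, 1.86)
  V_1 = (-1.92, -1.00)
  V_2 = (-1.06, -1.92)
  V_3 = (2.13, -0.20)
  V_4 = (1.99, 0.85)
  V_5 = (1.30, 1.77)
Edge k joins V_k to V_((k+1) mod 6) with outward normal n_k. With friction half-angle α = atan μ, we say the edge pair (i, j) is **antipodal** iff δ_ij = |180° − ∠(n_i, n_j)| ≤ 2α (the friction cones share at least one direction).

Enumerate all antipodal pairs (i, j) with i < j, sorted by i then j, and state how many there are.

α = atan 0.6 = 30.96°;  2α = 61.93°
n_0 = (-0.9595, +0.2818)
n_1 = (-0.7305, -0.6829)
n_2 = (+0.4746, -0.8802)
n_3 = (+0.9912, +0.1322)
n_4 = (+0.8000, +0.6000)
n_5 = (+0.0378, +0.9993)
  (0,1): δ = 120.56°  ·
  (0,2): δ = 45.30°  ✓
  (0,3): δ = 23.96°  ✓
  (0,4): δ = 53.24°  ✓
  (0,5): δ = 104.20°  ·
  (1,2): δ = 104.74°  ·
  (1,3): δ = 35.47°  ✓
  (1,4): δ = 6.20°  ✓
  (1,5): δ = 44.76°  ✓
  (2,3): δ = 110.74°  ·
  (2,4): δ = 81.46°  ·
  (2,5): δ = 30.50°  ✓
  (3,4): δ = 150.72°  ·
  (3,5): δ = 99.76°  ·
  (4,5): δ = 129.04°  ·
antipodal pairs: 7

count = 7; pairs: (0,2), (0,3), (0,4), (1,3), (1,4), (1,5), (2,5)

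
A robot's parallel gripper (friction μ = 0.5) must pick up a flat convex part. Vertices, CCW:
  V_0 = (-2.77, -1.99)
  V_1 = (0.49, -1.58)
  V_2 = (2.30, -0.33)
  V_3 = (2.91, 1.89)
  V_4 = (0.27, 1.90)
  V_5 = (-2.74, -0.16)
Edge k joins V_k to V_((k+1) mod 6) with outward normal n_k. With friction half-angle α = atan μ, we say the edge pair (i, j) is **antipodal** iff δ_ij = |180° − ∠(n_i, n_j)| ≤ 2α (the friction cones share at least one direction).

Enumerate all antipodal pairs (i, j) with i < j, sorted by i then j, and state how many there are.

count = 6; pairs: (0,3), (0,4), (1,3), (1,4), (2,4), (2,5)

α = atan 0.5 = 26.57°;  2α = 53.13°
n_0 = (+0.1248, -0.9922)
n_1 = (+0.5683, -0.8228)
n_2 = (+0.9643, -0.2650)
n_3 = (+0.0038, +1.0000)
n_4 = (-0.5648, +0.8252)
n_5 = (-0.9999, +0.0164)
  (0,1): δ = 152.54°  ·
  (0,2): δ = 112.53°  ·
  (0,3): δ = 7.39°  ✓
  (0,4): δ = 27.22°  ✓
  (0,5): δ = 81.89°  ·
  (1,2): δ = 139.99°  ·
  (1,3): δ = 34.85°  ✓
  (1,4): δ = 0.24°  ✓
  (1,5): δ = 54.43°  ·
  (2,3): δ = 74.85°  ·
  (2,4): δ = 40.25°  ✓
  (2,5): δ = 14.43°  ✓
  (3,4): δ = 145.40°  ·
  (3,5): δ = 90.72°  ·
  (4,5): δ = 125.33°  ·
antipodal pairs: 6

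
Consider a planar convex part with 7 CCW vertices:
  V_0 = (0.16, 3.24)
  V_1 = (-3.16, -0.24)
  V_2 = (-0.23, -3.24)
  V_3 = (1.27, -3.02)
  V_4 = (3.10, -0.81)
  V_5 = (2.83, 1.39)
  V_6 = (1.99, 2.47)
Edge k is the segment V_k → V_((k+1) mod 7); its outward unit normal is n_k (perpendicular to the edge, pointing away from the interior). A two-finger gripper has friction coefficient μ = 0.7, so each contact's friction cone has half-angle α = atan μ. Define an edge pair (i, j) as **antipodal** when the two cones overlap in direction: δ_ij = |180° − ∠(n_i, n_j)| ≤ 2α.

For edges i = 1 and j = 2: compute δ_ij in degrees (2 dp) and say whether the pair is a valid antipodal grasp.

δ = 125.98°, invalid

α = atan 0.7 = 34.99°;  2α = 69.98°
edge 1: e_1 = (+2.93, -3.00);  n_1 = (-0.7154, -0.6987)
edge 2: e_2 = (+1.50, +0.22);  n_2 = (+0.1451, -0.9894)
∠(n_1, n_2) = 54.02°
δ = |180° − 54.02°| = 125.98°
125.98° > 2α = 69.98°  →  invalid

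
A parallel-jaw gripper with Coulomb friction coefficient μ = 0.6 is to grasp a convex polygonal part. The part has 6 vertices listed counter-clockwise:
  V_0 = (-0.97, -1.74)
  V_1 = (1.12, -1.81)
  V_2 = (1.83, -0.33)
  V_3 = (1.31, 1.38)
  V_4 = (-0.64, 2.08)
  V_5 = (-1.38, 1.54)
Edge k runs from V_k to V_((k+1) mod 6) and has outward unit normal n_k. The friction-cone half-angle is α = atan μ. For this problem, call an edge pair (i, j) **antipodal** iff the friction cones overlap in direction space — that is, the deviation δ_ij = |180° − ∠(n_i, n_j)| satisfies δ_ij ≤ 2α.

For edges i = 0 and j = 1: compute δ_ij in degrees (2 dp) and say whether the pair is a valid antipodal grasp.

δ = 113.71°, invalid

α = atan 0.6 = 30.96°;  2α = 61.93°
edge 0: e_0 = (+2.09, -0.07);  n_0 = (-0.0335, -0.9994)
edge 1: e_1 = (+0.71, +1.48);  n_1 = (+0.9016, -0.4325)
∠(n_0, n_1) = 66.29°
δ = |180° − 66.29°| = 113.71°
113.71° > 2α = 61.93°  →  invalid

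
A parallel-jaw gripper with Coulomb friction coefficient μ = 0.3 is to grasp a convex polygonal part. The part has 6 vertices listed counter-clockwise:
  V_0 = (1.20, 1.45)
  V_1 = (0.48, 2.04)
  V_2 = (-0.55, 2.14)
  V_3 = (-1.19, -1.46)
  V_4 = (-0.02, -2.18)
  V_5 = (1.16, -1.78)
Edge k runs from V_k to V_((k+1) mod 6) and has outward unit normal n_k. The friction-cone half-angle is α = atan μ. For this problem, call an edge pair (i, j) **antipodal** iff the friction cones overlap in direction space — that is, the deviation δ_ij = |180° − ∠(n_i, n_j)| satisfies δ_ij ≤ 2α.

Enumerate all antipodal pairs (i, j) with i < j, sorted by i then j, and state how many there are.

count = 4; pairs: (0,3), (1,3), (1,4), (2,5)

α = atan 0.3 = 16.70°;  2α = 33.40°
n_0 = (+0.6338, +0.7735)
n_1 = (+0.0966, +0.9953)
n_2 = (-0.9846, +0.1750)
n_3 = (-0.5241, -0.8517)
n_4 = (+0.3210, -0.9471)
n_5 = (+0.9999, -0.0124)
  (0,1): δ = 146.21°  ·
  (0,2): δ = 60.75°  ·
  (0,3): δ = 7.73°  ✓
  (0,4): δ = 58.06°  ·
  (0,5): δ = 128.62°  ·
  (1,2): δ = 94.54°  ·
  (1,3): δ = 26.06°  ✓
  (1,4): δ = 24.27°  ✓
  (1,5): δ = 94.84°  ·
  (2,3): δ = 111.53°  ·
  (2,4): δ = 61.19°  ·
  (2,5): δ = 9.37°  ✓
  (3,4): δ = 129.67°  ·
  (3,5): δ = 59.10°  ·
  (4,5): δ = 109.44°  ·
antipodal pairs: 4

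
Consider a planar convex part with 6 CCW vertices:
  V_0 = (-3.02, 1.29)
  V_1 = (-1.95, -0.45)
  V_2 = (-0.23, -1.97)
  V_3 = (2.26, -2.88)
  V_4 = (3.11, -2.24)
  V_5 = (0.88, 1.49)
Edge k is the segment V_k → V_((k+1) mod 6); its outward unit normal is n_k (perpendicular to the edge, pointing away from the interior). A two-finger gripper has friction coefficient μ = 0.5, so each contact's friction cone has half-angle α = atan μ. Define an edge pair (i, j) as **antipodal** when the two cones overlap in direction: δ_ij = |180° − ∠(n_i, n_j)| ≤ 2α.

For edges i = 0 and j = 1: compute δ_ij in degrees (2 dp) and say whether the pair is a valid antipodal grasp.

δ = 163.06°, invalid

α = atan 0.5 = 26.57°;  2α = 53.13°
edge 0: e_0 = (+1.07, -1.74);  n_0 = (-0.8518, -0.5238)
edge 1: e_1 = (+1.72, -1.52);  n_1 = (-0.6622, -0.7493)
∠(n_0, n_1) = 16.94°
δ = |180° − 16.94°| = 163.06°
163.06° > 2α = 53.13°  →  invalid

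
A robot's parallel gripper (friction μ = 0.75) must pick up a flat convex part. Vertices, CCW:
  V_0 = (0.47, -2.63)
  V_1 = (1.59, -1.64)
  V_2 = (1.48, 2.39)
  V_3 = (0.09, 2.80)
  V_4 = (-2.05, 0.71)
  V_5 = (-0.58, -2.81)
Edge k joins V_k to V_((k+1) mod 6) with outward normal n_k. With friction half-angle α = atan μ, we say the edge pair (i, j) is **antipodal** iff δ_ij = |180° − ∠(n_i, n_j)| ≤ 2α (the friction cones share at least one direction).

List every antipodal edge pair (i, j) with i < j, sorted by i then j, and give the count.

α = atan 0.75 = 36.87°;  2α = 73.74°
n_0 = (+0.6623, -0.7493)
n_1 = (+0.9996, +0.0273)
n_2 = (+0.2829, +0.9591)
n_3 = (-0.6987, +0.7154)
n_4 = (-0.9228, -0.3854)
n_5 = (+0.1690, -0.9856)
  (0,1): δ = 129.91°  ·
  (0,2): δ = 57.91°  ✓
  (0,3): δ = 2.85°  ✓
  (0,4): δ = 71.19°  ✓
  (0,5): δ = 148.25°  ·
  (1,2): δ = 108.00°  ·
  (1,3): δ = 47.24°  ✓
  (1,4): δ = 21.10°  ✓
  (1,5): δ = 98.16°  ·
  (2,3): δ = 119.24°  ·
  (2,4): δ = 50.90°  ✓
  (2,5): δ = 26.16°  ✓
  (3,4): δ = 111.66°  ·
  (3,5): δ = 34.60°  ✓
  (4,5): δ = 102.94°  ·
antipodal pairs: 8

count = 8; pairs: (0,2), (0,3), (0,4), (1,3), (1,4), (2,4), (2,5), (3,5)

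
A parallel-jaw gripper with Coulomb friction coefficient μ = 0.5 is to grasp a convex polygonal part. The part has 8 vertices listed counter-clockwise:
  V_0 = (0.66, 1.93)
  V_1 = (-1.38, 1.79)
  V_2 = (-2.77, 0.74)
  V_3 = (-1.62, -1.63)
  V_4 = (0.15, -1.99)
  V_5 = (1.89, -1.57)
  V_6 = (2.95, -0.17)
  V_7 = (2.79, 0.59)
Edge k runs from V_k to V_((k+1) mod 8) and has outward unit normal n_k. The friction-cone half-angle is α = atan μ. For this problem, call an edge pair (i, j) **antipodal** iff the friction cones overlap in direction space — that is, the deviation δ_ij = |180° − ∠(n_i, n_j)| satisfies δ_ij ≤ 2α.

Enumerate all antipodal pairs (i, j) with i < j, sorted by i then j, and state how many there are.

α = atan 0.5 = 26.57°;  2α = 53.13°
n_0 = (-0.0685, +0.9977)
n_1 = (-0.6028, +0.7979)
n_2 = (-0.8997, -0.4366)
n_3 = (-0.1993, -0.9799)
n_4 = (+0.2346, -0.9721)
n_5 = (+0.7973, -0.6036)
n_6 = (+0.9785, +0.2060)
n_7 = (+0.5325, +0.8464)
  (0,1): δ = 146.86°  ·
  (0,2): δ = 68.04°  ·
  (0,3): δ = 15.42°  ✓
  (0,4): δ = 9.64°  ✓
  (0,5): δ = 48.94°  ✓
  (0,6): δ = 97.96°  ·
  (0,7): δ = 143.90°  ·
  (1,2): δ = 101.18°  ·
  (1,3): δ = 48.56°  ✓
  (1,4): δ = 23.50°  ✓
  (1,5): δ = 15.80°  ✓
  (1,6): δ = 64.82°  ·
  (1,7): δ = 110.76°  ·
  (2,3): δ = 127.38°  ·
  (2,4): δ = 102.31°  ·
  (2,5): δ = 63.02°  ·
  (2,6): δ = 14.00°  ✓
  (2,7): δ = 31.94°  ✓
  (3,4): δ = 154.93°  ·
  (3,5): δ = 115.63°  ·
  (3,6): δ = 66.61°  ·
  (3,7): δ = 20.68°  ✓
  (4,5): δ = 140.70°  ·
  (4,6): δ = 91.68°  ·
  (4,7): δ = 45.74°  ✓
  (5,6): δ = 130.98°  ·
  (5,7): δ = 85.04°  ·
  (6,7): δ = 134.06°  ·
antipodal pairs: 10

count = 10; pairs: (0,3), (0,4), (0,5), (1,3), (1,4), (1,5), (2,6), (2,7), (3,7), (4,7)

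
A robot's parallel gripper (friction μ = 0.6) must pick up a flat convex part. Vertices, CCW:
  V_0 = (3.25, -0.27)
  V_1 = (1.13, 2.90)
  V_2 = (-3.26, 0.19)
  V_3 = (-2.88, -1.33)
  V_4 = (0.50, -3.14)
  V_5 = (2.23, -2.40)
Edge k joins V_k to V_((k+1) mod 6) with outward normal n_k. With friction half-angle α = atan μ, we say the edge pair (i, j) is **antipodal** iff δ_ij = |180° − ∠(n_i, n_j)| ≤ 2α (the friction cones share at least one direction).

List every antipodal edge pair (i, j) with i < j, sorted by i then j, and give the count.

α = atan 0.6 = 30.96°;  2α = 61.93°
n_0 = (+0.8312, +0.5559)
n_1 = (-0.5253, +0.8509)
n_2 = (-0.9701, -0.2425)
n_3 = (-0.4721, -0.8816)
n_4 = (+0.3933, -0.9194)
n_5 = (+0.9019, -0.4319)
  (0,1): δ = 92.09°  ·
  (0,2): δ = 19.74°  ✓
  (0,3): δ = 28.06°  ✓
  (0,4): δ = 79.39°  ·
  (0,5): δ = 120.64°  ·
  (1,2): δ = 107.65°  ·
  (1,3): δ = 59.86°  ✓
  (1,4): δ = 8.53°  ✓
  (1,5): δ = 32.72°  ✓
  (2,3): δ = 132.21°  ·
  (2,4): δ = 80.88°  ·
  (2,5): δ = 39.62°  ✓
  (3,4): δ = 128.67°  ·
  (3,5): δ = 87.42°  ·
  (4,5): δ = 138.75°  ·
antipodal pairs: 6

count = 6; pairs: (0,2), (0,3), (1,3), (1,4), (1,5), (2,5)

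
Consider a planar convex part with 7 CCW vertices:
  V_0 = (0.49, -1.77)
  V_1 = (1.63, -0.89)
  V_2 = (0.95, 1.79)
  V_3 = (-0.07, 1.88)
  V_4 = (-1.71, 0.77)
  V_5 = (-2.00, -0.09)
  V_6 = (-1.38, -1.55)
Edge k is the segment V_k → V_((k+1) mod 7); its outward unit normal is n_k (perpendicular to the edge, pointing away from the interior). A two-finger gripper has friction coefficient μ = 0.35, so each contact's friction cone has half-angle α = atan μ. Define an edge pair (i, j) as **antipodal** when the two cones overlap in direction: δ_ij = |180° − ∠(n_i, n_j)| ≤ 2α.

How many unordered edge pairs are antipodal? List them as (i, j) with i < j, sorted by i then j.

α = atan 0.35 = 19.29°;  2α = 38.58°
n_0 = (+0.6111, -0.7916)
n_1 = (+0.9693, +0.2459)
n_2 = (+0.0879, +0.9961)
n_3 = (-0.5605, +0.8281)
n_4 = (-0.9476, +0.3195)
n_5 = (-0.9204, -0.3909)
n_6 = (-0.1168, -0.9932)
  (0,1): δ = 113.43°  ·
  (0,2): δ = 42.71°  ·
  (0,3): δ = 3.57°  ✓
  (0,4): δ = 33.70°  ✓
  (0,5): δ = 75.34°  ·
  (0,6): δ = 135.62°  ·
  (1,2): δ = 109.28°  ·
  (1,3): δ = 70.15°  ·
  (1,4): δ = 32.87°  ✓
  (1,5): δ = 8.77°  ✓
  (1,6): δ = 69.05°  ·
  (2,3): δ = 140.87°  ·
  (2,4): δ = 103.59°  ·
  (2,5): δ = 61.95°  ·
  (2,6): δ = 1.67°  ✓
  (3,4): δ = 142.73°  ·
  (3,5): δ = 101.08°  ·
  (3,6): δ = 40.80°  ·
  (4,5): δ = 138.36°  ·
  (4,6): δ = 78.08°  ·
  (5,6): δ = 119.72°  ·
antipodal pairs: 5

count = 5; pairs: (0,3), (0,4), (1,4), (1,5), (2,6)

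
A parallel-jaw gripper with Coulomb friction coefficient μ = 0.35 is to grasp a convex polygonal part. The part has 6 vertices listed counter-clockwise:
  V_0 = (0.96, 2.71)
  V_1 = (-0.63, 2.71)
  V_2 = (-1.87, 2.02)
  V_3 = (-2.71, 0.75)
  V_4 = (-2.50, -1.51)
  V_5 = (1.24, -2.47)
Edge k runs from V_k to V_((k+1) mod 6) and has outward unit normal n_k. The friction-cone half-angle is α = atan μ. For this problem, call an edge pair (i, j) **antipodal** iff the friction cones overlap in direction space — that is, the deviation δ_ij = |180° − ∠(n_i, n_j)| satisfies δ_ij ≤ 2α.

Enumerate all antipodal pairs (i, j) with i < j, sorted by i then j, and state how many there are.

count = 3; pairs: (0,4), (2,5), (3,5)

α = atan 0.35 = 19.29°;  2α = 38.58°
n_0 = (+0.0000, +1.0000)
n_1 = (-0.4862, +0.8738)
n_2 = (-0.8341, +0.5517)
n_3 = (-0.9957, -0.0925)
n_4 = (-0.2486, -0.9686)
n_5 = (+0.9985, +0.0540)
  (0,1): δ = 150.91°  ·
  (0,2): δ = 123.48°  ·
  (0,3): δ = 84.69°  ·
  (0,4): δ = 14.40°  ✓
  (0,5): δ = 93.09°  ·
  (1,2): δ = 152.58°  ·
  (1,3): δ = 113.79°  ·
  (1,4): δ = 43.49°  ·
  (1,5): δ = 64.00°  ·
  (2,3): δ = 141.21°  ·
  (2,4): δ = 70.91°  ·
  (2,5): δ = 36.58°  ✓
  (3,4): δ = 109.70°  ·
  (3,5): δ = 2.21°  ✓
  (4,5): δ = 72.51°  ·
antipodal pairs: 3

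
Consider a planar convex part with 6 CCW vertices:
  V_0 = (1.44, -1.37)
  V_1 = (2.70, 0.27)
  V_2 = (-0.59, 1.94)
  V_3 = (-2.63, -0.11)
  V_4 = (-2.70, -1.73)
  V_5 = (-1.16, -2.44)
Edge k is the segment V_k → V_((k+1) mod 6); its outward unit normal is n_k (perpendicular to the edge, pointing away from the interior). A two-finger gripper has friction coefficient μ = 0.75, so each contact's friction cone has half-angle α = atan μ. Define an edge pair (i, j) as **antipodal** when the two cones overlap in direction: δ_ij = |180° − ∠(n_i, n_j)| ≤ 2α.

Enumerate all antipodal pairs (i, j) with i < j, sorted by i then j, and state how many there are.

count = 8; pairs: (0,2), (0,3), (1,3), (1,4), (1,5), (2,4), (2,5), (3,5)

α = atan 0.75 = 36.87°;  2α = 73.74°
n_0 = (+0.7930, -0.6092)
n_1 = (+0.4526, +0.8917)
n_2 = (-0.7088, +0.7054)
n_3 = (-0.9991, +0.0432)
n_4 = (-0.4187, -0.9081)
n_5 = (+0.3806, -0.9248)
  (0,1): δ = 79.38°  ·
  (0,2): δ = 7.33°  ✓
  (0,3): δ = 35.06°  ✓
  (0,4): δ = 102.78°  ·
  (0,5): δ = 149.90°  ·
  (1,2): δ = 107.95°  ·
  (1,3): δ = 65.56°  ✓
  (1,4): δ = 2.16°  ✓
  (1,5): δ = 49.28°  ✓
  (2,3): δ = 137.61°  ·
  (2,4): δ = 69.89°  ✓
  (2,5): δ = 22.77°  ✓
  (3,4): δ = 112.28°  ·
  (3,5): δ = 65.16°  ✓
  (4,5): δ = 132.88°  ·
antipodal pairs: 8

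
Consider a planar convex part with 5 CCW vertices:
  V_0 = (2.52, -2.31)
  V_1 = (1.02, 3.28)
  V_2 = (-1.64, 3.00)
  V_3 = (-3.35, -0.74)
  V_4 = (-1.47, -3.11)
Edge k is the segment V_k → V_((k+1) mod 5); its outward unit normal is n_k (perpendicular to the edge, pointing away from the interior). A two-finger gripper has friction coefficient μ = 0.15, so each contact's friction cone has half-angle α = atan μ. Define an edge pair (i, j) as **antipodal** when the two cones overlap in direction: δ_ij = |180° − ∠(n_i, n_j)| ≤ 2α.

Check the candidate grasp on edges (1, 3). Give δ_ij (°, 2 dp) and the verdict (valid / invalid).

α = atan 0.15 = 8.53°;  2α = 17.06°
edge 1: e_1 = (-2.66, -0.28);  n_1 = (-0.1047, +0.9945)
edge 3: e_3 = (+1.88, -2.37);  n_3 = (-0.7834, -0.6215)
∠(n_1, n_3) = 122.41°
δ = |180° − 122.41°| = 57.59°
57.59° > 2α = 17.06°  →  invalid

δ = 57.59°, invalid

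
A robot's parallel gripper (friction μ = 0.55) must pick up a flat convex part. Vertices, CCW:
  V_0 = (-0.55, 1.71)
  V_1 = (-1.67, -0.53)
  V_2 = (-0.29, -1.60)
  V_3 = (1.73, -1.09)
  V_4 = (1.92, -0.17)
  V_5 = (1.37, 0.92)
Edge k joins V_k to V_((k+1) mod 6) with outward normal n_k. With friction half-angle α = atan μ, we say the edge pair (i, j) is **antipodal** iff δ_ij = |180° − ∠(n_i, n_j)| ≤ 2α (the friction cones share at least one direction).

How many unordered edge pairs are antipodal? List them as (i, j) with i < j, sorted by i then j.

count = 6; pairs: (0,2), (0,3), (0,4), (1,4), (1,5), (2,5)

α = atan 0.55 = 28.81°;  2α = 57.62°
n_0 = (-0.8944, +0.4472)
n_1 = (-0.6128, -0.7903)
n_2 = (+0.2448, -0.9696)
n_3 = (+0.9793, -0.2023)
n_4 = (+0.8928, +0.4505)
n_5 = (+0.3805, +0.9248)
  (0,1): δ = 101.22°  ·
  (0,2): δ = 49.27°  ✓
  (0,3): δ = 14.90°  ✓
  (0,4): δ = 53.34°  ✓
  (0,5): δ = 94.20°  ·
  (1,2): δ = 128.04°  ·
  (1,3): δ = 63.88°  ·
  (1,4): δ = 25.44°  ✓
  (1,5): δ = 15.42°  ✓
  (2,3): δ = 115.84°  ·
  (2,4): δ = 77.39°  ·
  (2,5): δ = 36.53°  ✓
  (3,4): δ = 141.56°  ·
  (3,5): δ = 100.70°  ·
  (4,5): δ = 139.14°  ·
antipodal pairs: 6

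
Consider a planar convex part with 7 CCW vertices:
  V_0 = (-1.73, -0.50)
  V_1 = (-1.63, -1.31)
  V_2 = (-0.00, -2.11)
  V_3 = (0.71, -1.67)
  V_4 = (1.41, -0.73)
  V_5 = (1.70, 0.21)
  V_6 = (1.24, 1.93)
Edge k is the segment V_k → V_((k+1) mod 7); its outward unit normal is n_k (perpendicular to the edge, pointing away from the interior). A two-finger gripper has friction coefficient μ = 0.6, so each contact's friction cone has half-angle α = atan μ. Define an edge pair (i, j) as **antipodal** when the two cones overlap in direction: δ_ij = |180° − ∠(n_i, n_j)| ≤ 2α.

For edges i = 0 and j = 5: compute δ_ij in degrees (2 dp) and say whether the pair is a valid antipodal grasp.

α = atan 0.6 = 30.96°;  2α = 61.93°
edge 0: e_0 = (+0.10, -0.81);  n_0 = (-0.9925, -0.1225)
edge 5: e_5 = (-0.46, +1.72);  n_5 = (+0.9660, +0.2584)
∠(n_0, n_5) = 172.07°
δ = |180° − 172.07°| = 7.93°
7.93° ≤ 2α = 61.93°  →  valid

δ = 7.93°, valid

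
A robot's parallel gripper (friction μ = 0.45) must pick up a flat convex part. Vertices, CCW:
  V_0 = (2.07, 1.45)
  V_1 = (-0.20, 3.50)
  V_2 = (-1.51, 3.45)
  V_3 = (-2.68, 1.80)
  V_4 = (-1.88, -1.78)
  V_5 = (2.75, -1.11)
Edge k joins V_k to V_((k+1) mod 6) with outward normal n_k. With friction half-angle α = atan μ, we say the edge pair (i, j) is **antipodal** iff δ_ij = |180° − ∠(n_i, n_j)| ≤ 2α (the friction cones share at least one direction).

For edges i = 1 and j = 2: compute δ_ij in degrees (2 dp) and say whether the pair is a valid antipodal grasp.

δ = 127.53°, invalid

α = atan 0.45 = 24.23°;  2α = 48.46°
edge 1: e_1 = (-1.31, -0.05);  n_1 = (-0.0381, +0.9993)
edge 2: e_2 = (-1.17, -1.65);  n_2 = (-0.8157, +0.5784)
∠(n_1, n_2) = 52.47°
δ = |180° − 52.47°| = 127.53°
127.53° > 2α = 48.46°  →  invalid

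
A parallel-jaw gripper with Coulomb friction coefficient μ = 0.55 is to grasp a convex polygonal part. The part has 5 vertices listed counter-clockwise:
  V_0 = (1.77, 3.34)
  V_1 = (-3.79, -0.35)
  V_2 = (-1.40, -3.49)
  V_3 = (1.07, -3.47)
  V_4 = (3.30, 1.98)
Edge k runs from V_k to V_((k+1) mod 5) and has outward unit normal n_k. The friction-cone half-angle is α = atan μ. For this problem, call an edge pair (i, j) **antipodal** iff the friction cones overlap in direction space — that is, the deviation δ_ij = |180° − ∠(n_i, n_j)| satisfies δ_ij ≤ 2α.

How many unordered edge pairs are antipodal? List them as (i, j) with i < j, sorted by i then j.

count = 4; pairs: (0,2), (0,3), (1,4), (2,4)

α = atan 0.55 = 28.81°;  2α = 57.62°
n_0 = (-0.5530, +0.8332)
n_1 = (-0.7957, -0.6057)
n_2 = (+0.0081, -1.0000)
n_3 = (+0.9255, -0.3787)
n_4 = (+0.6644, +0.7474)
  (0,1): δ = 86.29°  ·
  (0,2): δ = 33.11°  ✓
  (0,3): δ = 34.18°  ✓
  (0,4): δ = 104.80°  ·
  (1,2): δ = 126.81°  ·
  (1,3): δ = 59.53°  ·
  (1,4): δ = 11.09°  ✓
  (2,3): δ = 112.72°  ·
  (2,4): δ = 42.10°  ✓
  (3,4): δ = 109.38°  ·
antipodal pairs: 4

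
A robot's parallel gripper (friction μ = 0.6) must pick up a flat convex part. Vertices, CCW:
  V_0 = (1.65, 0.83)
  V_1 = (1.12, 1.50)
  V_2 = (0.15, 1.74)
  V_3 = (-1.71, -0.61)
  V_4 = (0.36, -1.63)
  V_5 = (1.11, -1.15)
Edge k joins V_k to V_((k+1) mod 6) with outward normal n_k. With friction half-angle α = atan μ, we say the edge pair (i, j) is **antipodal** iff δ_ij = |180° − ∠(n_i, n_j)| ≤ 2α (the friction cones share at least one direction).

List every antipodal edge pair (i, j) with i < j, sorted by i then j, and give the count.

count = 5; pairs: (0,3), (1,3), (1,4), (2,4), (2,5)

α = atan 0.6 = 30.96°;  2α = 61.93°
n_0 = (+0.7843, +0.6204)
n_1 = (+0.2402, +0.9707)
n_2 = (-0.7841, +0.6206)
n_3 = (-0.4420, -0.8970)
n_4 = (+0.5391, -0.8423)
n_5 = (+0.9648, -0.2631)
  (0,1): δ = 142.24°  ·
  (0,2): δ = 76.71°  ·
  (0,3): δ = 25.42°  ✓
  (0,4): δ = 84.27°  ·
  (0,5): δ = 126.40°  ·
  (1,2): δ = 114.46°  ·
  (1,3): δ = 12.33°  ✓
  (1,4): δ = 46.52°  ✓
  (1,5): δ = 88.64°  ·
  (2,3): δ = 77.87°  ·
  (2,4): δ = 19.02°  ✓
  (2,5): δ = 23.11°  ✓
  (3,4): δ = 121.15°  ·
  (3,5): δ = 79.02°  ·
  (4,5): δ = 137.87°  ·
antipodal pairs: 5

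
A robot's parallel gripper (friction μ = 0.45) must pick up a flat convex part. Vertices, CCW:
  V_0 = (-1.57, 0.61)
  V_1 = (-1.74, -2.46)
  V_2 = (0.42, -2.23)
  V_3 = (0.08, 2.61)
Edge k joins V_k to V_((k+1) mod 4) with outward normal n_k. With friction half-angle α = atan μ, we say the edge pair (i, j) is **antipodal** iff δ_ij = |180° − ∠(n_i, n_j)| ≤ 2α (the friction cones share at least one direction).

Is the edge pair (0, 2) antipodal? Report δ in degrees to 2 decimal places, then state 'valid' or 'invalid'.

α = atan 0.45 = 24.23°;  2α = 48.46°
edge 0: e_0 = (-0.17, -3.07);  n_0 = (-0.9985, +0.0553)
edge 2: e_2 = (-0.34, +4.84);  n_2 = (+0.9975, +0.0701)
∠(n_0, n_2) = 172.81°
δ = |180° − 172.81°| = 7.19°
7.19° ≤ 2α = 48.46°  →  valid

δ = 7.19°, valid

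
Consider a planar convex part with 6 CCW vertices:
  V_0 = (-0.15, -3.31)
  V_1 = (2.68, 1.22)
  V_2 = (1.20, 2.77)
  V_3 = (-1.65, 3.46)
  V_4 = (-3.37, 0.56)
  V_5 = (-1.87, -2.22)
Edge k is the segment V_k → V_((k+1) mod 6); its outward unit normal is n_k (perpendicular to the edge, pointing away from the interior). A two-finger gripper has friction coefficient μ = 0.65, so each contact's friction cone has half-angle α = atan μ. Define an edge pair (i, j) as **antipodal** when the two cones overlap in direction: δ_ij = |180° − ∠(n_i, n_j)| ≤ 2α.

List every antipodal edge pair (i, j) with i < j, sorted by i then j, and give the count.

α = atan 0.65 = 33.02°;  2α = 66.05°
n_0 = (+0.8481, -0.5298)
n_1 = (+0.7232, +0.6906)
n_2 = (+0.2353, +0.9719)
n_3 = (-0.8601, +0.5101)
n_4 = (-0.8801, -0.4749)
n_5 = (-0.5353, -0.8447)
  (0,1): δ = 104.33°  ·
  (0,2): δ = 71.62°  ·
  (0,3): δ = 1.32°  ✓
  (0,4): δ = 60.34°  ✓
  (0,5): δ = 89.63°  ·
  (1,2): δ = 147.29°  ·
  (1,3): δ = 74.35°  ·
  (1,4): δ = 15.33°  ✓
  (1,5): δ = 13.96°  ✓
  (2,3): δ = 107.06°  ·
  (2,4): δ = 48.04°  ✓
  (2,5): δ = 18.75°  ✓
  (3,4): δ = 120.98°  ·
  (3,5): δ = 91.69°  ·
  (4,5): δ = 150.71°  ·
antipodal pairs: 6

count = 6; pairs: (0,3), (0,4), (1,4), (1,5), (2,4), (2,5)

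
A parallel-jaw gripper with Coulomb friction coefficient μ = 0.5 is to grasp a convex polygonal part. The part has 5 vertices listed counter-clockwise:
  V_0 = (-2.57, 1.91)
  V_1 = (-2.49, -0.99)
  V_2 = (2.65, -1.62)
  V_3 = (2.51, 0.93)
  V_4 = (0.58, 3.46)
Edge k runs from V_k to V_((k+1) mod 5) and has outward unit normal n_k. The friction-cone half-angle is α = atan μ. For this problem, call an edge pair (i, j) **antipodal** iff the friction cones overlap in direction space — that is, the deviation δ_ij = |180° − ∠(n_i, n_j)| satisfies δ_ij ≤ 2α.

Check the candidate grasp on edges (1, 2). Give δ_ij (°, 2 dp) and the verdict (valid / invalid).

α = atan 0.5 = 26.57°;  2α = 53.13°
edge 1: e_1 = (+5.14, -0.63);  n_1 = (-0.1217, -0.9926)
edge 2: e_2 = (-0.14, +2.55);  n_2 = (+0.9985, +0.0548)
∠(n_1, n_2) = 100.13°
δ = |180° − 100.13°| = 79.87°
79.87° > 2α = 53.13°  →  invalid

δ = 79.87°, invalid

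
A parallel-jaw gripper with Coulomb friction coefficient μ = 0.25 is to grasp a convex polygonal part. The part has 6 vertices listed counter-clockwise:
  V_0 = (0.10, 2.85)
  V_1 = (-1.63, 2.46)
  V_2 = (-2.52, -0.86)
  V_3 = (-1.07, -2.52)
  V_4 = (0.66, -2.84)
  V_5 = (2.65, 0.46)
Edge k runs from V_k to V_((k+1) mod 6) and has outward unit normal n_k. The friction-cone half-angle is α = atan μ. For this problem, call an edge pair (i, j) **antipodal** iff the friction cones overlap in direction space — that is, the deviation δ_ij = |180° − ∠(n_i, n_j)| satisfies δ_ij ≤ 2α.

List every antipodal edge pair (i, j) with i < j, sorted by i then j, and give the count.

α = atan 0.25 = 14.04°;  2α = 28.07°
n_0 = (-0.2199, +0.9755)
n_1 = (-0.9659, +0.2589)
n_2 = (-0.7531, -0.6579)
n_3 = (-0.1819, -0.9833)
n_4 = (+0.8563, -0.5164)
n_5 = (+0.6838, +0.7296)
  (0,1): δ = 117.71°  ·
  (0,2): δ = 61.57°  ·
  (0,3): δ = 23.18°  ✓
  (0,4): δ = 46.20°  ·
  (0,5): δ = 124.15°  ·
  (1,2): δ = 123.86°  ·
  (1,3): δ = 85.47°  ·
  (1,4): δ = 16.08°  ✓
  (1,5): δ = 61.86°  ·
  (2,3): δ = 141.62°  ·
  (2,4): δ = 72.23°  ·
  (2,5): δ = 5.72°  ✓
  (3,4): δ = 110.61°  ·
  (3,5): δ = 32.67°  ·
  (4,5): δ = 102.05°  ·
antipodal pairs: 3

count = 3; pairs: (0,3), (1,4), (2,5)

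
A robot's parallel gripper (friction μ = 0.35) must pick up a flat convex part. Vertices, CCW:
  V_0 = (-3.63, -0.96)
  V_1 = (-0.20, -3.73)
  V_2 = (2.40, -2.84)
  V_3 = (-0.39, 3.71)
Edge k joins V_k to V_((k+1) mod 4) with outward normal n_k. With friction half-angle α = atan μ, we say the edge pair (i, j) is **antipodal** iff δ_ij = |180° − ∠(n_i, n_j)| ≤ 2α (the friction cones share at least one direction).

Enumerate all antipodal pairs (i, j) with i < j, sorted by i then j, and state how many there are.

α = atan 0.35 = 19.29°;  2α = 38.58°
n_0 = (-0.6283, -0.7780)
n_1 = (+0.3239, -0.9461)
n_2 = (+0.9200, +0.3919)
n_3 = (-0.8216, +0.5700)
  (0,1): δ = 122.18°  ·
  (0,2): δ = 28.00°  ✓
  (0,3): δ = 94.17°  ·
  (1,2): δ = 85.82°  ·
  (1,3): δ = 36.35°  ✓
  (2,3): δ = 57.82°  ·
antipodal pairs: 2

count = 2; pairs: (0,2), (1,3)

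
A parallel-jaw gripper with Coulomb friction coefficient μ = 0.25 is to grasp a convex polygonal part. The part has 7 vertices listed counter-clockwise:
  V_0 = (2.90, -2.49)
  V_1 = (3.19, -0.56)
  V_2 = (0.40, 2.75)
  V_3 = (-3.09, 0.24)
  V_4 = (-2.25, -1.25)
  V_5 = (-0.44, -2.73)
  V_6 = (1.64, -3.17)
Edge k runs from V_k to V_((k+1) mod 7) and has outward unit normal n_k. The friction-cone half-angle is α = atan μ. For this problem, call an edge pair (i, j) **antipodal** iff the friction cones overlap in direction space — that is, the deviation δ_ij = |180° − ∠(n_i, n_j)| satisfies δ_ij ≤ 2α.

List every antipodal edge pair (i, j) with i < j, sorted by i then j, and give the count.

α = atan 0.25 = 14.04°;  2α = 28.07°
n_0 = (+0.9889, -0.1486)
n_1 = (+0.7646, +0.6445)
n_2 = (-0.5839, +0.8118)
n_3 = (-0.8711, -0.4911)
n_4 = (-0.6330, -0.7741)
n_5 = (-0.2070, -0.9783)
n_6 = (+0.4749, -0.8800)
  (0,1): δ = 131.33°  ·
  (0,2): δ = 45.73°  ·
  (0,3): δ = 37.96°  ·
  (0,4): δ = 59.27°  ·
  (0,5): δ = 86.60°  ·
  (0,6): δ = 126.90°  ·
  (1,2): δ = 94.40°  ·
  (1,3): δ = 10.72°  ✓
  (1,4): δ = 10.60°  ✓
  (1,5): δ = 37.93°  ·
  (1,6): δ = 78.23°  ·
  (2,3): δ = 96.31°  ·
  (2,4): δ = 75.00°  ·
  (2,5): δ = 47.67°  ·
  (2,6): δ = 7.37°  ✓
  (3,4): δ = 158.68°  ·
  (3,5): δ = 131.36°  ·
  (3,6): δ = 91.06°  ·
  (4,5): δ = 152.67°  ·
  (4,6): δ = 112.37°  ·
  (5,6): δ = 139.70°  ·
antipodal pairs: 3

count = 3; pairs: (1,3), (1,4), (2,6)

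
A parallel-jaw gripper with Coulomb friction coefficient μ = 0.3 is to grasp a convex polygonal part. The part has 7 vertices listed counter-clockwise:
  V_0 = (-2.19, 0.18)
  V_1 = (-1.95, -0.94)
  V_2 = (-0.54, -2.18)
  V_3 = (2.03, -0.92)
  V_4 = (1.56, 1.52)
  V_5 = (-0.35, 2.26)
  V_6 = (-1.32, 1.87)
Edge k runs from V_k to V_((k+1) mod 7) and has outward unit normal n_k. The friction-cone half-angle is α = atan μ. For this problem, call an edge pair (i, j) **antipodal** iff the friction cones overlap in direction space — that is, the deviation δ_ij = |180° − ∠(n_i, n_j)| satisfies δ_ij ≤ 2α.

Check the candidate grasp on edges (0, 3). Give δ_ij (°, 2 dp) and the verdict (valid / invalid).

α = atan 0.3 = 16.70°;  2α = 33.40°
edge 0: e_0 = (+0.24, -1.12);  n_0 = (-0.9778, -0.2095)
edge 3: e_3 = (-0.47, +2.44);  n_3 = (+0.9819, +0.1891)
∠(n_0, n_3) = 178.81°
δ = |180° − 178.81°| = 1.19°
1.19° ≤ 2α = 33.40°  →  valid

δ = 1.19°, valid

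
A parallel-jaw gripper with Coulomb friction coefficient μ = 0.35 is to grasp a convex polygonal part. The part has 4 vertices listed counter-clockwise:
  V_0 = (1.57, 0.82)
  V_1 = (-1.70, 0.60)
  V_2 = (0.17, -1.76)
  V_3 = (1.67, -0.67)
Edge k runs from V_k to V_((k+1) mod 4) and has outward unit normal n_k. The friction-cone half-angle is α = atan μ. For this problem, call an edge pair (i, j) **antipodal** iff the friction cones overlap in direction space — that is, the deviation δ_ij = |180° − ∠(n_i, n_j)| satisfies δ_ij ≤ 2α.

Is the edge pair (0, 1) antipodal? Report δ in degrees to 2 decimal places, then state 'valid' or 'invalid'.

δ = 55.46°, invalid

α = atan 0.35 = 19.29°;  2α = 38.58°
edge 0: e_0 = (-3.27, -0.22);  n_0 = (-0.0671, +0.9977)
edge 1: e_1 = (+1.87, -2.36);  n_1 = (-0.7838, -0.6210)
∠(n_0, n_1) = 124.54°
δ = |180° − 124.54°| = 55.46°
55.46° > 2α = 38.58°  →  invalid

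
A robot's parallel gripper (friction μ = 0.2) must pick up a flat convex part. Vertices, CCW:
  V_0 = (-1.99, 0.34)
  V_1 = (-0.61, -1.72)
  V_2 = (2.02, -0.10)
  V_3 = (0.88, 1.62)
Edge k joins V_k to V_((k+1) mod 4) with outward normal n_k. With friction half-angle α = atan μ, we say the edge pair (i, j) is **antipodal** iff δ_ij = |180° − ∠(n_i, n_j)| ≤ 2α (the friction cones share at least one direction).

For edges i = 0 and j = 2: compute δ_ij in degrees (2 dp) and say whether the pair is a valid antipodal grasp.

α = atan 0.2 = 11.31°;  2α = 22.62°
edge 0: e_0 = (+1.38, -2.06);  n_0 = (-0.8308, -0.5566)
edge 2: e_2 = (-1.14, +1.72);  n_2 = (+0.8335, +0.5525)
∠(n_0, n_2) = 179.72°
δ = |180° − 179.72°| = 0.28°
0.28° ≤ 2α = 22.62°  →  valid

δ = 0.28°, valid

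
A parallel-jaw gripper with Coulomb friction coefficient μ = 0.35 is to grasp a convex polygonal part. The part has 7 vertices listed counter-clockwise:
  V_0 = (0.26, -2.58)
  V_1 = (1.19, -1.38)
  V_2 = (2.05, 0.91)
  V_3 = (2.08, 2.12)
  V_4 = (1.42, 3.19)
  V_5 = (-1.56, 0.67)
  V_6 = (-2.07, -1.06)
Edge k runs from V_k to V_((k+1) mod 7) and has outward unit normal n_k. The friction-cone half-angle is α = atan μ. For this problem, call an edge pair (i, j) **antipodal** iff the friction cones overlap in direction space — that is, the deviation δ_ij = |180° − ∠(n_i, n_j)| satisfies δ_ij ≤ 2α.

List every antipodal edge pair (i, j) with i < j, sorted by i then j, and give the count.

count = 6; pairs: (0,4), (0,5), (1,4), (1,5), (2,5), (3,6)

α = atan 0.35 = 19.29°;  2α = 38.58°
n_0 = (+0.7904, -0.6126)
n_1 = (+0.9362, -0.3516)
n_2 = (+0.9997, -0.0248)
n_3 = (+0.8511, +0.5250)
n_4 = (-0.6457, +0.7636)
n_5 = (-0.9592, +0.2828)
n_6 = (-0.5464, -0.8375)
  (0,1): δ = 162.81°  ·
  (0,2): δ = 143.64°  ·
  (0,3): δ = 110.56°  ·
  (0,4): δ = 12.01°  ✓
  (0,5): δ = 21.35°  ✓
  (0,6): δ = 94.66°  ·
  (1,2): δ = 160.84°  ·
  (1,3): δ = 127.75°  ·
  (1,4): δ = 29.20°  ✓
  (1,5): δ = 4.16°  ✓
  (1,6): δ = 77.46°  ·
  (2,3): δ = 146.91°  ·
  (2,4): δ = 48.36°  ·
  (2,5): δ = 15.01°  ✓
  (2,6): δ = 58.30°  ·
  (3,4): δ = 81.45°  ·
  (3,5): δ = 48.09°  ·
  (3,6): δ = 25.21°  ✓
  (4,5): δ = 146.64°  ·
  (4,6): δ = 73.34°  ·
  (5,6): δ = 106.69°  ·
antipodal pairs: 6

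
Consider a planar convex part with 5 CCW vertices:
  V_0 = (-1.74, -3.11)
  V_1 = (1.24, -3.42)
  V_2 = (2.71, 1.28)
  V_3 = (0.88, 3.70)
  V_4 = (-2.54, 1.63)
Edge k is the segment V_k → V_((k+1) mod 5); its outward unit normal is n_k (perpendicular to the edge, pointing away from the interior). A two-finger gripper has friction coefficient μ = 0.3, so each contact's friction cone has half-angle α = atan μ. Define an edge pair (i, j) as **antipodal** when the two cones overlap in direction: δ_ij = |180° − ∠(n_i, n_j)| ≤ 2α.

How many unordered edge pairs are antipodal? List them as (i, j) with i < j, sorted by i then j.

α = atan 0.3 = 16.70°;  2α = 33.40°
n_0 = (-0.1035, -0.9946)
n_1 = (+0.9544, -0.2985)
n_2 = (+0.7976, +0.6032)
n_3 = (-0.5178, +0.8555)
n_4 = (-0.9861, -0.1664)
  (0,1): δ = 101.43°  ·
  (0,2): δ = 46.96°  ·
  (0,3): δ = 37.12°  ·
  (0,4): δ = 105.52°  ·
  (1,2): δ = 125.54°  ·
  (1,3): δ = 41.45°  ·
  (1,4): δ = 26.95°  ✓
  (2,3): δ = 95.91°  ·
  (2,4): δ = 27.52°  ✓
  (3,4): δ = 111.61°  ·
antipodal pairs: 2

count = 2; pairs: (1,4), (2,4)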